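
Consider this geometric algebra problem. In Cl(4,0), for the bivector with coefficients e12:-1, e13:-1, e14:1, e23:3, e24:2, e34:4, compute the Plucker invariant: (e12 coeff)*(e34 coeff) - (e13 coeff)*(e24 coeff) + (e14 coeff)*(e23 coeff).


Plucker relation: af - be + cd
a*f = (-1)*4 = -4
b*e = (-1)*2 = -2
c*d = 1*3 = 3
af - be + cd = -4 - (-2) + 3
= 1


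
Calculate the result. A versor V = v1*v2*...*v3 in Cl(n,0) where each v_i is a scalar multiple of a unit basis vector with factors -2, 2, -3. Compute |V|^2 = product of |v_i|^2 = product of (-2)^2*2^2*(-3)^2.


Each vector v_i has |v_i|^2 = s_i^2
Squared scales: (-2)^2 = 4, 2^2 = 4, (-3)^2 = 9
|V|^2 = 4 * 4 * 9
= 144


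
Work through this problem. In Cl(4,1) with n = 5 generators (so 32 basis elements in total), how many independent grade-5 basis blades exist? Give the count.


Number of grade-k basis blades in Cl(p,q) with n = p + q is C(n, k).
n = 4 + 1 = 5
C(5, 5) = 5! / (5! * 0!)
= 120 / (120 * 1)
= 1


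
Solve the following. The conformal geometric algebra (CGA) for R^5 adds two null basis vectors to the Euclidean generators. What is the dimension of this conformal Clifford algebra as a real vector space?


The conformal model of R^5 uses Cl(6,1): the 5 Euclidean generators plus two extra orthogonal generators e+ (e+^2 = +1) and e- (e-^2 = -1), from which the null vectors e0, einf are built.
Number of generators m = 5 + 2 = 7.
dim Cl(p,q) = 2^m = 2^7 = 128


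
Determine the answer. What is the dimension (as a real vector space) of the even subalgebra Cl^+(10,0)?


Even subalgebra dimension = 2^(n-1)
n = 10 + 0 = 10
2^(10 - 1) = 2^9 = 512
Verification: sum of C(10,k) for even k = 1 + 45 + 210 + 210 + 45 + 1 = 512
Result = 512


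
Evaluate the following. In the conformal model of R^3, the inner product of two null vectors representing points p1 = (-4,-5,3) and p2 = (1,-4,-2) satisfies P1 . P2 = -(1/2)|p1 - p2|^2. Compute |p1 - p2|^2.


p1 - p2 = (-5, -1, 5)
|p1 - p2|^2 = (-5)^2 + (-1)^2 + 5^2
= 25 + 1 + 25
= 51


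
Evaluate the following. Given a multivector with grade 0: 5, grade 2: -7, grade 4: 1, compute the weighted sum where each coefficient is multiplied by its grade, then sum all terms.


Grade-weighted sum = sum of grade_k * coefficient_k
0*5 = 0
2*(-7) = -14
4*1 = 4
Total = 0 + (-14) + 4 = -10


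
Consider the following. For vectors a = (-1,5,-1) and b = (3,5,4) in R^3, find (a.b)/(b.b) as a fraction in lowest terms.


Projection coefficient = (a . b) / (b . b)
a . b = (-1)*3 + 5*5 + (-1)*4
= -3 + 25 + (-4) = 18
b . b = 3^2 + 5^2 + 4^2
= 9 + 25 + 16 = 50
Coefficient = 18/50
In lowest terms: 9/25


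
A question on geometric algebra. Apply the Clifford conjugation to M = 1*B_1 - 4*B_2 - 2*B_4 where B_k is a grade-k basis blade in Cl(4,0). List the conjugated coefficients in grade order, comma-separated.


Clifford conjugate sign for grade k: (-1)^(k(k+1)/2)
Grade 1: (-1)^(1*2/2) = (-1)^1 = -1, coeff 1 -> -1
Grade 2: (-1)^(2*3/2) = (-1)^3 = -1, coeff -4 -> 4
Grade 4: (-1)^(4*5/2) = (-1)^10 = 1, coeff -2 -> -2
Conjugated coefficients: -1, 4, -2


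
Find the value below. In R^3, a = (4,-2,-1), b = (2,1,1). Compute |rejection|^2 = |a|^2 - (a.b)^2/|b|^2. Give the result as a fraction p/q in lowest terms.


|a|^2 = 4^2 + (-2)^2 + (-1)^2 = 21
|b|^2 = 2^2 + 1^2 + 1^2 = 6
a . b = 4*2 + (-2)*1 + (-1)*1 = 5
(a.b)^2 = 5^2 = 25
|rej|^2 = 21 - 25/6
= (126 - 25)/6
= 101/6
In lowest terms: 101/6


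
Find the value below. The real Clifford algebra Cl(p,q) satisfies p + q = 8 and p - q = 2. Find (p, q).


We need p + q = 8 and p - q = 2.
Adding: 2p = 8 + 2 = 10, so p = 5.
Then q = 8 - 5 = 3.
(p, q) = (5, 3)


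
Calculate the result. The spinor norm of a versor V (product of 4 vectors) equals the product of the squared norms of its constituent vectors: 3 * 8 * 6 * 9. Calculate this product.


Spinor norm N(V) = |v1|^2 * |v2|^2 * ... * |v4|^2
= 3 * 8 * 6 * 9
Running product: 3, 24, 144, 1296
N(V) = 1296


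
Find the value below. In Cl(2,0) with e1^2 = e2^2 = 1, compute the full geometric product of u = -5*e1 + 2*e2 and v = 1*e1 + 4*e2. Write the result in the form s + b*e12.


Expand: (-5*e1 + 2*e2)(1*e1 + 4*e2)
= (-5)*1*e1e1 + (-5)*4*e1e2 + 2*1*e2e1 + 2*4*e2e2
Using e1^2 = e2^2 = 1, e2e1 = -e1e2:
Scalar part s = (-5)*1 + 2*4 = -5 + 8 = 3
Bivector part b = (-5)*4 - 2*1 = -20 - 2 = -22
uv = 3 - 22*e12


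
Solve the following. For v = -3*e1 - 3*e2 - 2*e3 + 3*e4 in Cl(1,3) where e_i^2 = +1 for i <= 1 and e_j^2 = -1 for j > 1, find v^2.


v^2 = sum of c_i^2 * e_i^2
Positive signature terms (e_i^2 = +1): (-3)^2 = 9
Negative signature terms (e_j^2 = -1): (-3)^2 + (-2)^2 + 3^2 = 22
v^2 = 9 - 22 = -13


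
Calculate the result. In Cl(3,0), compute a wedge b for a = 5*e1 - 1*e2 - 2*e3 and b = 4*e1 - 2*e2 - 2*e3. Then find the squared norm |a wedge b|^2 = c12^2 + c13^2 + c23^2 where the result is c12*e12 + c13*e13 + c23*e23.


a wedge b = (a1*b2 - a2*b1)*e12 + (a1*b3 - a3*b1)*e13 + (a2*b3 - a3*b2)*e23
e12 coeff: 5*(-2) - (-1)*4 = -10 - (-4) = -6
e13 coeff: 5*(-2) - (-2)*4 = -10 - (-8) = -2
e23 coeff: (-1)*(-2) - (-2)*(-2) = 2 - 4 = -2
|a wedge b|^2 = (-6)^2 + (-2)^2 + (-2)^2
= 36 + 4 + 4
= 44


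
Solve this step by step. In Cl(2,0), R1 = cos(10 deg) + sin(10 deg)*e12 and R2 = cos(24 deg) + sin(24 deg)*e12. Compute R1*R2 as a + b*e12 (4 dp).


Same-plane rotors commute and their half-angles add:
R1*R2 = cos(a1 + a2) + sin(a1 + a2)*e12.
a1 + a2 = 10 + 24 = 34 deg
cos(34 deg) = 0.8290
sin(34 deg) = 0.5592
R1*R2 = 0.8290 + 0.5592*e12


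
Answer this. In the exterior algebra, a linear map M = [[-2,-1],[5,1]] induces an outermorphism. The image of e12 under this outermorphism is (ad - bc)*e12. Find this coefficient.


The outermorphism of a linear map f sends e1^e2 to f(e1)^f(e2).
f(e1) = -2*e1 + 5*e2
f(e2) = -1*e1 + 1*e2
f(e1) ^ f(e2) = (-2*e1 + 5*e2) ^ (-1*e1 + 1*e2)
= (-2)*1*e12 + 5*(-1)*e21
= (-2 - (-5))*e12
= 3*e12
Coefficient = 3


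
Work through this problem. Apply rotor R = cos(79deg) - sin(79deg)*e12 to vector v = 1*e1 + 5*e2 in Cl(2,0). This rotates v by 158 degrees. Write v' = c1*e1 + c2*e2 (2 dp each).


Rotor R = cos(79deg) - sin(79deg)*e12
Rotation angle theta = 2 * 79 = 158 degrees
v' = R*v*~R rotates v by theta.
cos(158deg) = -0.9272, sin(158deg) = 0.3746
v'_1 = 1*cos(158deg) - 5*sin(158deg)
= 1*(-0.9272) - 5*0.3746
= -2.80
v'_2 = 1*sin(158deg) + 5*cos(158deg)
= 1*0.3746 + 5*(-0.9272)
= -4.26
v' = -2.80*e1 - 4.26*e2


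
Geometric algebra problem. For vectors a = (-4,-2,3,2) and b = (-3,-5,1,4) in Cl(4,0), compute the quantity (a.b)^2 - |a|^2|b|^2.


a . b = (-4)*(-3) + (-2)*(-5) + 3*1 + 2*4
= 12 + 10 + 3 + 8 = 33
|a|^2 = (-4)^2 + (-2)^2 + 3^2 + 2^2 = 33
|b|^2 = (-3)^2 + (-5)^2 + 1^2 + 4^2 = 51
(a.b)^2 = 33^2 = 1089
|a|^2 * |b|^2 = 33 * 51 = 1683
Result = 1089 - 1683 = -594


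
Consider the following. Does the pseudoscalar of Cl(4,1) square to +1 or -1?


The pseudoscalar I = e1...e_n (product of all n generators) of Cl(p,q) satisfies I^2 = (-1)^(q + n(n-1)/2).
p = 4, q = 1, n = p + q = 5
n(n-1)/2 = 5 * 4 / 2 = 10
Exponent = q + n(n-1)/2 = 1 + 10 = 11
I^2 = (-1)^11 = -1


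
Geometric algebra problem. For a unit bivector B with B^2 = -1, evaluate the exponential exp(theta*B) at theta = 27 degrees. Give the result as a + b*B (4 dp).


For a unit bivector B with B^2 = -1, the exponential series gives
e^(theta*B) = cos(theta) + sin(theta)*B (the GA analogue of Euler's formula).
theta = 27 degrees = 0.471239 rad
cos(27 deg) = 0.8910
sin(27 deg) = 0.4540
exp(theta*B) = 0.8910 + 0.4540*B


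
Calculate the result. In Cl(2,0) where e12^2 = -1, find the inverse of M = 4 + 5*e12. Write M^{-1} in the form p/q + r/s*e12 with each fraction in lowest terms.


M = 4 + 5*e12, where e12^2 = -1.
Since M commutes with its reverse ~M = a - b*e12, M * ~M = a^2 - b^2*e12^2 = a^2 + b^2.
So M^{-1} = ~M / (a^2 + b^2) = (a - b*e12)/(a^2 + b^2).
a^2 + b^2 = 16 + 25 = 41
Scalar part = 4/41 = 4/41
Bivector coeff = -5/41 = -5/41
M^{-1} = 4/41 - 5/41*e12


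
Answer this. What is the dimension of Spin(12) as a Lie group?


Spin(n) double-covers SO(n); both have Lie algebra so(n) of dimension n(n-1)/2.
n = 12
n(n-1) = 12 * 11 = 132
dim Spin(12) = 132/2 = 66


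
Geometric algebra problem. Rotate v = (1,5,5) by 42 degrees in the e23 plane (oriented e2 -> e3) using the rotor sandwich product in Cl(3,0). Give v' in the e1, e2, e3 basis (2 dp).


Rotor R = cos(21deg) - sin(21deg)*e23
Rotation angle theta = 2 * 21 = 42 degrees in the e23 plane (e2 -> e3).
The component perpendicular to the plane (e1) is invariant: v'_1 = v1 = 1.00
cos(42deg) = 0.7431, sin(42deg) = 0.6691
v'_2 = v2*cos(theta) - v3*sin(theta) = 5*0.7431 - 5*0.6691 = 0.37
v'_3 = v2*sin(theta) + v3*cos(theta) = 5*0.6691 + 5*0.7431 = 7.06
v' = 1.00*e1 + 0.37*e2 + 7.06*e3


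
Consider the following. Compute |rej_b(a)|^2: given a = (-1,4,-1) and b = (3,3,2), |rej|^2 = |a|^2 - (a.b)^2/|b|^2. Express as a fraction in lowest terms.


|a|^2 = (-1)^2 + 4^2 + (-1)^2 = 18
|b|^2 = 3^2 + 3^2 + 2^2 = 22
a . b = (-1)*3 + 4*3 + (-1)*2 = 7
(a.b)^2 = 7^2 = 49
|rej|^2 = 18 - 49/22
= (396 - 49)/22
= 347/22
In lowest terms: 347/22


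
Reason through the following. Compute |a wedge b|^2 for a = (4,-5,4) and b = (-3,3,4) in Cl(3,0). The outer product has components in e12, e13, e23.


a wedge b = (a1*b2 - a2*b1)*e12 + (a1*b3 - a3*b1)*e13 + (a2*b3 - a3*b2)*e23
e12 coeff: 4*3 - (-5)*(-3) = 12 - 15 = -3
e13 coeff: 4*4 - 4*(-3) = 16 - (-12) = 28
e23 coeff: (-5)*4 - 4*3 = -20 - 12 = -32
|a wedge b|^2 = (-3)^2 + 28^2 + (-32)^2
= 9 + 784 + 1024
= 1817


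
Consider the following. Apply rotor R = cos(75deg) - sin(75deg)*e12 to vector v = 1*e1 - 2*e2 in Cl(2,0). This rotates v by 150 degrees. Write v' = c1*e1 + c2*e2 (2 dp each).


Rotor R = cos(75deg) - sin(75deg)*e12
Rotation angle theta = 2 * 75 = 150 degrees
v' = R*v*~R rotates v by theta.
cos(150deg) = -0.8660, sin(150deg) = 0.5000
v'_1 = 1*cos(150deg) - (-2)*sin(150deg)
= 1*(-0.8660) - (-2)*0.5000
= 0.13
v'_2 = 1*sin(150deg) + (-2)*cos(150deg)
= 1*0.5000 + (-2)*(-0.8660)
= 2.23
v' = 0.13*e1 + 2.23*e2


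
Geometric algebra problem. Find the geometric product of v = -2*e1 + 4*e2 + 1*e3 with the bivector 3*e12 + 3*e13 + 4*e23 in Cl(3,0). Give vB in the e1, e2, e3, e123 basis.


vB has grade-1 (vector) and grade-3 (trivector) parts: vB = (v _| B) + (v ^ B).
Vector part <vB>_1:
  e1: -v2*b12 - v3*b13 = -(4)*(3) - (1)*(3) = -15
  e2: v1*b12 - v3*b23 = (-2)*(3) - (1)*(4) = -10
  e3: v1*b13 + v2*b23 = (-2)*(3) + (4)*(4) = 10
Trivector part <vB>_3:
  e123: v1*b23 - v2*b13 + v3*b12 = (-2)*(4) - (4)*(3) + (1)*(3) = -17
vB = -15*e1 - 10*e2 + 10*e3 - 17*e123


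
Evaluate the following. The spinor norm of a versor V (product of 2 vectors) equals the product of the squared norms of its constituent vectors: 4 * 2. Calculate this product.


Spinor norm N(V) = |v1|^2 * |v2|^2 * ... * |v2|^2
= 4 * 2
Running product: 4, 8
N(V) = 8


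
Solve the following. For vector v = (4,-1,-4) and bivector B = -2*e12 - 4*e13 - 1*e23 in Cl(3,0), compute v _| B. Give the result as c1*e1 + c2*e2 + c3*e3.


Left contraction v _| B = <vB>_1 (grade-1 part of the geometric product vB).
Using e1_|e12 = e2, e2_|e12 = -e1, e1_|e13 = e3, e3_|e13 = -e1, e2_|e23 = e3, e3_|e23 = -e2:
e1 coeff: -v2*b12 - v3*b13 = -(-1)*(-2) - (-4)*(-4) = -18
e2 coeff: v1*b12 - v3*b23 = (4)*(-2) - (-4)*(-1) = -12
e3 coeff: v1*b13 + v2*b23 = (4)*(-4) + (-1)*(-1) = -15
v _| B = -18*e1 - 12*e2 - 15*e3


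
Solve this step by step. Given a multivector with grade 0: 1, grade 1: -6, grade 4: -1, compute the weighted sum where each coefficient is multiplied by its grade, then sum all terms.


Grade-weighted sum = sum of grade_k * coefficient_k
0*1 = 0
1*(-6) = -6
4*(-1) = -4
Total = 0 + (-6) + (-4) = -10


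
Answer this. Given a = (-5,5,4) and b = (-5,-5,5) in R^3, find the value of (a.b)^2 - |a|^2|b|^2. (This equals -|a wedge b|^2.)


a . b = (-5)*(-5) + 5*(-5) + 4*5
= 25 + (-25) + 20 = 20
|a|^2 = (-5)^2 + 5^2 + 4^2 = 66
|b|^2 = (-5)^2 + (-5)^2 + 5^2 = 75
(a.b)^2 = 20^2 = 400
|a|^2 * |b|^2 = 66 * 75 = 4950
Result = 400 - 4950 = -4550


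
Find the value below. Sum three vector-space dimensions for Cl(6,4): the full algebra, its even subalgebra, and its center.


n = 6 + 4 = 10
Total dim = 2^10 = 1024
Even subalgebra dim = 2^9 = 512
n is even, so center dim = 1
Sum = 1024 + 512 + 1 = 1537


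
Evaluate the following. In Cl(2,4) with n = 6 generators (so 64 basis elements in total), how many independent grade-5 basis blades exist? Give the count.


Number of grade-k basis blades in Cl(p,q) with n = p + q is C(n, k).
n = 2 + 4 = 6
C(6, 5) = 6! / (5! * 1!)
= 720 / (120 * 1)
= 6


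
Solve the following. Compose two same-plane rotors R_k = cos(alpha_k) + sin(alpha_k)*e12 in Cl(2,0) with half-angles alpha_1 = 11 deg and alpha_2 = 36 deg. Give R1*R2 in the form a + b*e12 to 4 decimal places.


Same-plane rotors commute and their half-angles add:
R1*R2 = cos(a1 + a2) + sin(a1 + a2)*e12.
a1 + a2 = 11 + 36 = 47 deg
cos(47 deg) = 0.6820
sin(47 deg) = 0.7314
R1*R2 = 0.6820 + 0.7314*e12


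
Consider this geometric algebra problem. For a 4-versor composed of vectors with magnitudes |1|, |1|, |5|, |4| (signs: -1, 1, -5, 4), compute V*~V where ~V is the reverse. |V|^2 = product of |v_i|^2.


Each vector v_i has |v_i|^2 = s_i^2
Squared scales: (-1)^2 = 1, 1^2 = 1, (-5)^2 = 25, 4^2 = 16
|V|^2 = 1 * 1 * 25 * 16
= 400


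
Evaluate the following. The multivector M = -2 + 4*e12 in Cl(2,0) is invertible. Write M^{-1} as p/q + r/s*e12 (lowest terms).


M = -2 + 4*e12, where e12^2 = -1.
Since M commutes with its reverse ~M = a - b*e12, M * ~M = a^2 - b^2*e12^2 = a^2 + b^2.
So M^{-1} = ~M / (a^2 + b^2) = (a - b*e12)/(a^2 + b^2).
a^2 + b^2 = 4 + 16 = 20
Scalar part = -2/20 = -1/10
Bivector coeff = -4/20 = -1/5
M^{-1} = -1/10 - 1/5*e12


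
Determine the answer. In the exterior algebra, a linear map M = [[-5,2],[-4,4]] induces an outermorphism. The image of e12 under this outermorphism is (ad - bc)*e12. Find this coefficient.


The outermorphism of a linear map f sends e1^e2 to f(e1)^f(e2).
f(e1) = -5*e1 - 4*e2
f(e2) = 2*e1 + 4*e2
f(e1) ^ f(e2) = (-5*e1 - 4*e2) ^ (2*e1 + 4*e2)
= (-5)*4*e12 + (-4)*2*e21
= (-20 - (-8))*e12
= -12*e12
Coefficient = -12


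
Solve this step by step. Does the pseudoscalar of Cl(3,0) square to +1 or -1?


The pseudoscalar I = e1...e_n (product of all n generators) of Cl(p,q) satisfies I^2 = (-1)^(q + n(n-1)/2).
p = 3, q = 0, n = p + q = 3
n(n-1)/2 = 3 * 2 / 2 = 3
Exponent = q + n(n-1)/2 = 0 + 3 = 3
I^2 = (-1)^3 = -1


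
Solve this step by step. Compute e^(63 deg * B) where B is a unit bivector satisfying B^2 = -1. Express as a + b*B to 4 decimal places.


For a unit bivector B with B^2 = -1, the exponential series gives
e^(theta*B) = cos(theta) + sin(theta)*B (the GA analogue of Euler's formula).
theta = 63 degrees = 1.099557 rad
cos(63 deg) = 0.4540
sin(63 deg) = 0.8910
exp(theta*B) = 0.4540 + 0.8910*B


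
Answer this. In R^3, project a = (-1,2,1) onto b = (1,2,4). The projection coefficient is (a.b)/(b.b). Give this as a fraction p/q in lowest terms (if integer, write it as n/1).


Projection coefficient = (a . b) / (b . b)
a . b = (-1)*1 + 2*2 + 1*4
= -1 + 4 + 4 = 7
b . b = 1^2 + 2^2 + 4^2
= 1 + 4 + 16 = 21
Coefficient = 7/21
In lowest terms: 1/3


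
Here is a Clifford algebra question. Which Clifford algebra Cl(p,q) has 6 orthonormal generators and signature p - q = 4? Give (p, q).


We need p + q = 6 and p - q = 4.
Adding: 2p = 6 + 4 = 10, so p = 5.
Then q = 6 - 5 = 1.
(p, q) = (5, 1)


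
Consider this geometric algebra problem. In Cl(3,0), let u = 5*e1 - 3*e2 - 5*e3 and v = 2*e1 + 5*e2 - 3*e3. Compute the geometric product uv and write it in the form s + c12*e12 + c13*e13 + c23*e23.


In Cl(3,0): e_i^2 = 1, e_ie_j = -e_je_i for i != j.
Scalar part = u . v = 5*2 + (-3)*5 + (-5)*(-3)
= 10 + (-15) + 15 = 10
e12 coeff = 5*5 - (-3)*2 = 25 - (-6) = 31
e13 coeff = 5*(-3) - (-5)*2 = -15 - (-10) = -5
e23 coeff = (-3)*(-3) - (-5)*5 = 9 - (-25) = 34
uv = 10 + 31*e12 - 5*e13 + 34*e23


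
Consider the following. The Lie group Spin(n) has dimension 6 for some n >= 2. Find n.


dim Spin(n) = dim so(n) = n(n-1)/2.
Solve n(n-1)/2 = 6, i.e. n^2 - n - 12 = 0.
Discriminant = 1 + 8*6 = 49
n = (1 + sqrt(49))/2 = (1 + 7)/2 = 4


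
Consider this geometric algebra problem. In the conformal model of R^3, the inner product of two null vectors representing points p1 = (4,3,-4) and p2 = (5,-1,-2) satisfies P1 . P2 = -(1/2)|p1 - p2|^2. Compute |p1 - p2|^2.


p1 - p2 = (-1, 4, -2)
|p1 - p2|^2 = (-1)^2 + 4^2 + (-2)^2
= 1 + 16 + 4
= 21


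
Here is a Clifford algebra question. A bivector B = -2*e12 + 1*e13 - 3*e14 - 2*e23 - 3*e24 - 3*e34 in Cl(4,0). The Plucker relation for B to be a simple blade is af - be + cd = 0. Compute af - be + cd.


Plucker relation: af - be + cd
a*f = (-2)*(-3) = 6
b*e = 1*(-3) = -3
c*d = (-3)*(-2) = 6
af - be + cd = 6 - (-3) + 6
= 15


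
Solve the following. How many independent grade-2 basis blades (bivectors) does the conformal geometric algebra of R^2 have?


The conformal model of R^2 uses Cl(3,1) with m = 2 + 2 = 4 generators.
Number of grade-2 blades = C(m, 2) = C(4, 2)
= 4*3/2 = 6


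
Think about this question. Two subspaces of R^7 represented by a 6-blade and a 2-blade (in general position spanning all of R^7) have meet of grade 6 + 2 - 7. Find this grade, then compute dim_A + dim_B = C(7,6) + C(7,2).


Meet grade = grade(A) + grade(B) - n
= 6 + 2 - 7 = 1
C(7,6) = 7
C(7,2) = 21
dim_A + dim_B = 7 + 21 = 28


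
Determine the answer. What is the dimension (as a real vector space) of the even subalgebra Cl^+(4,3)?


Even subalgebra dimension = 2^(n-1)
n = 4 + 3 = 7
2^(7 - 1) = 2^6 = 64
Verification: sum of C(7,k) for even k = 1 + 21 + 35 + 7 = 64
Result = 64


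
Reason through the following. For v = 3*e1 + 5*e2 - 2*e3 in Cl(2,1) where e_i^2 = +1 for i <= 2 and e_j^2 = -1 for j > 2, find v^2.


v^2 = sum of c_i^2 * e_i^2
Positive signature terms (e_i^2 = +1): 3^2 + 5^2 = 34
Negative signature terms (e_j^2 = -1): (-2)^2 = 4
v^2 = 34 - 4 = 30


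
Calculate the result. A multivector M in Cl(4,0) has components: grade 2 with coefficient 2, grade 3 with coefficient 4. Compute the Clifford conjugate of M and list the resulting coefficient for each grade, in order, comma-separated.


Clifford conjugate sign for grade k: (-1)^(k(k+1)/2)
Grade 2: (-1)^(2*3/2) = (-1)^3 = -1, coeff 2 -> -2
Grade 3: (-1)^(3*4/2) = (-1)^6 = 1, coeff 4 -> 4
Conjugated coefficients: -2, 4


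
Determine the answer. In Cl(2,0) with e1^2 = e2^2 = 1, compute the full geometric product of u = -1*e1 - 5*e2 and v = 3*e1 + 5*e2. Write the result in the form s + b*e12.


Expand: (-1*e1 - 5*e2)(3*e1 + 5*e2)
= (-1)*3*e1e1 + (-1)*5*e1e2 + (-5)*3*e2e1 + (-5)*5*e2e2
Using e1^2 = e2^2 = 1, e2e1 = -e1e2:
Scalar part s = (-1)*3 + (-5)*5 = -3 + (-25) = -28
Bivector part b = (-1)*5 - (-5)*3 = -5 - (-15) = 10
uv = -28 + 10*e12


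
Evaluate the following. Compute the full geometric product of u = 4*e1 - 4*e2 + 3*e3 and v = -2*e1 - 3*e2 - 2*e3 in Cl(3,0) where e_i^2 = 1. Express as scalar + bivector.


In Cl(3,0): e_i^2 = 1, e_ie_j = -e_je_i for i != j.
Scalar part = u . v = 4*(-2) + (-4)*(-3) + 3*(-2)
= -8 + 12 + (-6) = -2
e12 coeff = 4*(-3) - (-4)*(-2) = -12 - 8 = -20
e13 coeff = 4*(-2) - 3*(-2) = -8 - (-6) = -2
e23 coeff = (-4)*(-2) - 3*(-3) = 8 - (-9) = 17
uv = -2 - 20*e12 - 2*e13 + 17*e23


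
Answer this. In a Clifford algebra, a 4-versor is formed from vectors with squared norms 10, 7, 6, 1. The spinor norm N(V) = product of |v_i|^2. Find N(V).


Spinor norm N(V) = |v1|^2 * |v2|^2 * ... * |v4|^2
= 10 * 7 * 6 * 1
Running product: 10, 70, 420, 420
N(V) = 420


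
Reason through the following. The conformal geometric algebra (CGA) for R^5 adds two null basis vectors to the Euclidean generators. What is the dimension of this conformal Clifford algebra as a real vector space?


The conformal model of R^5 uses Cl(6,1): the 5 Euclidean generators plus two extra orthogonal generators e+ (e+^2 = +1) and e- (e-^2 = -1), from which the null vectors e0, einf are built.
Number of generators m = 5 + 2 = 7.
dim Cl(p,q) = 2^m = 2^7 = 128


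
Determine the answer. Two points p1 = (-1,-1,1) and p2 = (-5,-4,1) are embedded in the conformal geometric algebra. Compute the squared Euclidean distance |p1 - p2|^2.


p1 - p2 = (4, 3, 0)
|p1 - p2|^2 = 4^2 + 3^2 + 0^2
= 16 + 9 + 0
= 25


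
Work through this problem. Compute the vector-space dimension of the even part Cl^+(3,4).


Even subalgebra dimension = 2^(n-1)
n = 3 + 4 = 7
2^(7 - 1) = 2^6 = 64
Verification: sum of C(7,k) for even k = 1 + 21 + 35 + 7 = 64
Result = 64


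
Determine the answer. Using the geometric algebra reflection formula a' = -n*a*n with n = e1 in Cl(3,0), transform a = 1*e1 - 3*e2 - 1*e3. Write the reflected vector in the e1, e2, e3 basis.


Reflection formula: a' = -n*a*n, with n = e1 (unit vector, n^2 = 1).
For reflection through hyperplane perp to e1:
The component along e1 flips sign, others stay.
a = (1, -3, -1)
a' = (-1, -3, -1)
a' = -1*e1 - 3*e2 - 1*e3


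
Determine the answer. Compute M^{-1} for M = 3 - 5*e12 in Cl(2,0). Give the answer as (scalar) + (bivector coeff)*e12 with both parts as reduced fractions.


M = 3 - 5*e12, where e12^2 = -1.
Since M commutes with its reverse ~M = a - b*e12, M * ~M = a^2 - b^2*e12^2 = a^2 + b^2.
So M^{-1} = ~M / (a^2 + b^2) = (a - b*e12)/(a^2 + b^2).
a^2 + b^2 = 9 + 25 = 34
Scalar part = 3/34 = 3/34
Bivector coeff = 5/34 = 5/34
M^{-1} = 3/34 + 5/34*e12


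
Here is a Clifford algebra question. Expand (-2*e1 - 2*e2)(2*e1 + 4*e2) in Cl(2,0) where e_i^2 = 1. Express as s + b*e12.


Expand: (-2*e1 - 2*e2)(2*e1 + 4*e2)
= (-2)*2*e1e1 + (-2)*4*e1e2 + (-2)*2*e2e1 + (-2)*4*e2e2
Using e1^2 = e2^2 = 1, e2e1 = -e1e2:
Scalar part s = (-2)*2 + (-2)*4 = -4 + (-8) = -12
Bivector part b = (-2)*4 - (-2)*2 = -8 - (-4) = -4
uv = -12 - 4*e12


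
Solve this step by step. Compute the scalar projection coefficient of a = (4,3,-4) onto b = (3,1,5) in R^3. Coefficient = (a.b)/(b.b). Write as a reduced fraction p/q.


Projection coefficient = (a . b) / (b . b)
a . b = 4*3 + 3*1 + (-4)*5
= 12 + 3 + (-20) = -5
b . b = 3^2 + 1^2 + 5^2
= 9 + 1 + 25 = 35
Coefficient = -5/35
In lowest terms: -1/7


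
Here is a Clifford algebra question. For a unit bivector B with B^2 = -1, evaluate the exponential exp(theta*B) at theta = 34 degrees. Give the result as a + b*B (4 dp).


For a unit bivector B with B^2 = -1, the exponential series gives
e^(theta*B) = cos(theta) + sin(theta)*B (the GA analogue of Euler's formula).
theta = 34 degrees = 0.593412 rad
cos(34 deg) = 0.8290
sin(34 deg) = 0.5592
exp(theta*B) = 0.8290 + 0.5592*B


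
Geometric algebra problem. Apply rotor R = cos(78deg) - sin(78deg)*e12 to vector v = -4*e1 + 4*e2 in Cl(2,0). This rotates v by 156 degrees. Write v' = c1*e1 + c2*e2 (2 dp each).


Rotor R = cos(78deg) - sin(78deg)*e12
Rotation angle theta = 2 * 78 = 156 degrees
v' = R*v*~R rotates v by theta.
cos(156deg) = -0.9135, sin(156deg) = 0.4067
v'_1 = -4*cos(156deg) - 4*sin(156deg)
= -4*(-0.9135) - 4*0.4067
= 2.03
v'_2 = -4*sin(156deg) + 4*cos(156deg)
= -4*0.4067 + 4*(-0.9135)
= -5.28
v' = 2.03*e1 - 5.28*e2


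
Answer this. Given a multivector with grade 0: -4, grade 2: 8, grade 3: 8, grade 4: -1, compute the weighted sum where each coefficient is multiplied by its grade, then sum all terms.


Grade-weighted sum = sum of grade_k * coefficient_k
0*(-4) = 0
2*8 = 16
3*8 = 24
4*(-1) = -4
Total = 0 + 16 + 24 + (-4) = 36


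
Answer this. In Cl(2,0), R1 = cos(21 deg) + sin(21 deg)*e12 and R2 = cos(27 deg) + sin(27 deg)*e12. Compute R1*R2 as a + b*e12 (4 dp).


Same-plane rotors commute and their half-angles add:
R1*R2 = cos(a1 + a2) + sin(a1 + a2)*e12.
a1 + a2 = 21 + 27 = 48 deg
cos(48 deg) = 0.6691
sin(48 deg) = 0.7431
R1*R2 = 0.6691 + 0.7431*e12


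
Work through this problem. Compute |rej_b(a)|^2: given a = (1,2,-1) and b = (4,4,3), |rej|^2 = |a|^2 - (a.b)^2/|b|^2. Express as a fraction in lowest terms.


|a|^2 = 1^2 + 2^2 + (-1)^2 = 6
|b|^2 = 4^2 + 4^2 + 3^2 = 41
a . b = 1*4 + 2*4 + (-1)*3 = 9
(a.b)^2 = 9^2 = 81
|rej|^2 = 6 - 81/41
= (246 - 81)/41
= 165/41
In lowest terms: 165/41


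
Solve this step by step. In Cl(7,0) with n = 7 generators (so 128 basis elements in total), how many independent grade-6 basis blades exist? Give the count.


Number of grade-k basis blades in Cl(p,q) with n = p + q is C(n, k).
n = 7 + 0 = 7
C(7, 6) = 7! / (6! * 1!)
= 5040 / (720 * 1)
= 7


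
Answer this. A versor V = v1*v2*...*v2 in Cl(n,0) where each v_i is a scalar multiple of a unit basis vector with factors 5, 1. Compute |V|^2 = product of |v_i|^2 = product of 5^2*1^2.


Each vector v_i has |v_i|^2 = s_i^2
Squared scales: 5^2 = 25, 1^2 = 1
|V|^2 = 25 * 1
= 25


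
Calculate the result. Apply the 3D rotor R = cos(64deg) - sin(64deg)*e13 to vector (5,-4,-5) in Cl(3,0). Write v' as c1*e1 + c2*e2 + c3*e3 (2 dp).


Rotor R = cos(64deg) - sin(64deg)*e13
Rotation angle theta = 2 * 64 = 128 degrees in the e13 plane (e1 -> e3).
The component perpendicular to the plane (e2) is invariant: v'_2 = v2 = -4.00
cos(128deg) = -0.6157, sin(128deg) = 0.7880
v'_1 = v1*cos(theta) - v3*sin(theta) = 5*(-0.6157) - (-5)*0.7880 = 0.86
v'_3 = v1*sin(theta) + v3*cos(theta) = 5*0.7880 + (-5)*(-0.6157) = 7.02
v' = 0.86*e1 - 4.00*e2 + 7.02*e3


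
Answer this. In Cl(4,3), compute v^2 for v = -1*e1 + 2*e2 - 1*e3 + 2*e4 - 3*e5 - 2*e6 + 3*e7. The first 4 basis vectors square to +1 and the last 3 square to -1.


v^2 = sum of c_i^2 * e_i^2
Positive signature terms (e_i^2 = +1): (-1)^2 + 2^2 + (-1)^2 + 2^2 = 10
Negative signature terms (e_j^2 = -1): (-3)^2 + (-2)^2 + 3^2 = 22
v^2 = 10 - 22 = -12


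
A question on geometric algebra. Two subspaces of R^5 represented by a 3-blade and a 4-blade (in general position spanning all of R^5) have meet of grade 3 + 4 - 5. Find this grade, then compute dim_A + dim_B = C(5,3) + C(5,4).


Meet grade = grade(A) + grade(B) - n
= 3 + 4 - 5 = 2
C(5,3) = 10
C(5,4) = 5
dim_A + dim_B = 10 + 5 = 15


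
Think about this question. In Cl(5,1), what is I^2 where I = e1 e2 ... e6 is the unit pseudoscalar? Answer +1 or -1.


The pseudoscalar I = e1...e_n (product of all n generators) of Cl(p,q) satisfies I^2 = (-1)^(q + n(n-1)/2).
p = 5, q = 1, n = p + q = 6
n(n-1)/2 = 6 * 5 / 2 = 15
Exponent = q + n(n-1)/2 = 1 + 15 = 16
I^2 = (-1)^16 = +1


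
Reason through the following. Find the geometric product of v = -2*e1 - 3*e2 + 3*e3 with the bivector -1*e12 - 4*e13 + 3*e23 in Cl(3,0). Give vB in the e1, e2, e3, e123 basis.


vB has grade-1 (vector) and grade-3 (trivector) parts: vB = (v _| B) + (v ^ B).
Vector part <vB>_1:
  e1: -v2*b12 - v3*b13 = -(-3)*(-1) - (3)*(-4) = 9
  e2: v1*b12 - v3*b23 = (-2)*(-1) - (3)*(3) = -7
  e3: v1*b13 + v2*b23 = (-2)*(-4) + (-3)*(3) = -1
Trivector part <vB>_3:
  e123: v1*b23 - v2*b13 + v3*b12 = (-2)*(3) - (-3)*(-4) + (3)*(-1) = -21
vB = 9*e1 - 7*e2 - 1*e3 - 21*e123


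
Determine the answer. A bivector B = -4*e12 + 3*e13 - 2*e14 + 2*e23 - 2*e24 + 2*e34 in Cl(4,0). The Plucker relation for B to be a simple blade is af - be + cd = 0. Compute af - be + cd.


Plucker relation: af - be + cd
a*f = (-4)*2 = -8
b*e = 3*(-2) = -6
c*d = (-2)*2 = -4
af - be + cd = -8 - (-6) + (-4)
= -6


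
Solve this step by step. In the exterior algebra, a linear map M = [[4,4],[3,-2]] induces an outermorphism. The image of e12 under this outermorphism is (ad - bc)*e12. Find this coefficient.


The outermorphism of a linear map f sends e1^e2 to f(e1)^f(e2).
f(e1) = 4*e1 + 3*e2
f(e2) = 4*e1 - 2*e2
f(e1) ^ f(e2) = (4*e1 + 3*e2) ^ (4*e1 - 2*e2)
= 4*(-2)*e12 + 3*4*e21
= (-8 - 12)*e12
= -20*e12
Coefficient = -20


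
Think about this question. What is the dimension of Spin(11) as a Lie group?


Spin(n) double-covers SO(n); both have Lie algebra so(n) of dimension n(n-1)/2.
n = 11
n(n-1) = 11 * 10 = 110
dim Spin(11) = 110/2 = 55


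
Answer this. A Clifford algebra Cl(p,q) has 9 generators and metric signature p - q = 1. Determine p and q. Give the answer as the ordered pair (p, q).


We need p + q = 9 and p - q = 1.
Adding: 2p = 9 + 1 = 10, so p = 5.
Then q = 9 - 5 = 4.
(p, q) = (5, 4)


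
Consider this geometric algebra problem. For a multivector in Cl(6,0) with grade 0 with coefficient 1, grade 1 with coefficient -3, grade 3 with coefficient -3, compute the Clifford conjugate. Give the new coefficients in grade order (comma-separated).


Clifford conjugate sign for grade k: (-1)^(k(k+1)/2)
Grade 0: (-1)^(0*1/2) = (-1)^0 = 1, coeff 1 -> 1
Grade 1: (-1)^(1*2/2) = (-1)^1 = -1, coeff -3 -> 3
Grade 3: (-1)^(3*4/2) = (-1)^6 = 1, coeff -3 -> -3
Conjugated coefficients: 1, 3, -3


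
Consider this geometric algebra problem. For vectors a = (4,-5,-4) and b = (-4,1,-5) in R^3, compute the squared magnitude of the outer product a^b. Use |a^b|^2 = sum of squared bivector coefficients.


a wedge b = (a1*b2 - a2*b1)*e12 + (a1*b3 - a3*b1)*e13 + (a2*b3 - a3*b2)*e23
e12 coeff: 4*1 - (-5)*(-4) = 4 - 20 = -16
e13 coeff: 4*(-5) - (-4)*(-4) = -20 - 16 = -36
e23 coeff: (-5)*(-5) - (-4)*1 = 25 - (-4) = 29
|a wedge b|^2 = (-16)^2 + (-36)^2 + 29^2
= 256 + 1296 + 841
= 2393


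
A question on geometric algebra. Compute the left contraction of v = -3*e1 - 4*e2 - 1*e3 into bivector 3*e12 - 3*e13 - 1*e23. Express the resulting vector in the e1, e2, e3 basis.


Left contraction v _| B = <vB>_1 (grade-1 part of the geometric product vB).
Using e1_|e12 = e2, e2_|e12 = -e1, e1_|e13 = e3, e3_|e13 = -e1, e2_|e23 = e3, e3_|e23 = -e2:
e1 coeff: -v2*b12 - v3*b13 = -(-4)*(3) - (-1)*(-3) = 9
e2 coeff: v1*b12 - v3*b23 = (-3)*(3) - (-1)*(-1) = -10
e3 coeff: v1*b13 + v2*b23 = (-3)*(-3) + (-4)*(-1) = 13
v _| B = 9*e1 - 10*e2 + 13*e3


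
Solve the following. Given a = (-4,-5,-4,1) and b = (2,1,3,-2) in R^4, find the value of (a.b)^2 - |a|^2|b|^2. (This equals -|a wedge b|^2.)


a . b = (-4)*2 + (-5)*1 + (-4)*3 + 1*(-2)
= -8 + (-5) + (-12) + (-2) = -27
|a|^2 = (-4)^2 + (-5)^2 + (-4)^2 + 1^2 = 58
|b|^2 = 2^2 + 1^2 + 3^2 + (-2)^2 = 18
(a.b)^2 = (-27)^2 = 729
|a|^2 * |b|^2 = 58 * 18 = 1044
Result = 729 - 1044 = -315


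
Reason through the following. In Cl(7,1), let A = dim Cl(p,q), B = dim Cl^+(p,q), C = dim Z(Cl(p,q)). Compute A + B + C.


n = 7 + 1 = 8
Total dim = 2^8 = 256
Even subalgebra dim = 2^7 = 128
n is even, so center dim = 1
Sum = 256 + 128 + 1 = 385


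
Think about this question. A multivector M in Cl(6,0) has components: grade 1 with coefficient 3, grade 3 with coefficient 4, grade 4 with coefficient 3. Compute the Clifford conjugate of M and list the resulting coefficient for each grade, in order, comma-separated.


Clifford conjugate sign for grade k: (-1)^(k(k+1)/2)
Grade 1: (-1)^(1*2/2) = (-1)^1 = -1, coeff 3 -> -3
Grade 3: (-1)^(3*4/2) = (-1)^6 = 1, coeff 4 -> 4
Grade 4: (-1)^(4*5/2) = (-1)^10 = 1, coeff 3 -> 3
Conjugated coefficients: -3, 4, 3


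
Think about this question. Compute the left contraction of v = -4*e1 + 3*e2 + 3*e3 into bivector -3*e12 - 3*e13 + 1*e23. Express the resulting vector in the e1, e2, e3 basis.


Left contraction v _| B = <vB>_1 (grade-1 part of the geometric product vB).
Using e1_|e12 = e2, e2_|e12 = -e1, e1_|e13 = e3, e3_|e13 = -e1, e2_|e23 = e3, e3_|e23 = -e2:
e1 coeff: -v2*b12 - v3*b13 = -(3)*(-3) - (3)*(-3) = 18
e2 coeff: v1*b12 - v3*b23 = (-4)*(-3) - (3)*(1) = 9
e3 coeff: v1*b13 + v2*b23 = (-4)*(-3) + (3)*(1) = 15
v _| B = 18*e1 + 9*e2 + 15*e3


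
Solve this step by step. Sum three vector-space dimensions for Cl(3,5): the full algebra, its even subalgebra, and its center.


n = 3 + 5 = 8
Total dim = 2^8 = 256
Even subalgebra dim = 2^7 = 128
n is even, so center dim = 1
Sum = 256 + 128 + 1 = 385


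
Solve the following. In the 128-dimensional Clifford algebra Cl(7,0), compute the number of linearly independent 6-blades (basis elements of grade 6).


Number of grade-k basis blades in Cl(p,q) with n = p + q is C(n, k).
n = 7 + 0 = 7
C(7, 6) = 7! / (6! * 1!)
= 5040 / (720 * 1)
= 7


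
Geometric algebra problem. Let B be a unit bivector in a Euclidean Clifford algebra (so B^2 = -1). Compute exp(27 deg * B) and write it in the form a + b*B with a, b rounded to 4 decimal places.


For a unit bivector B with B^2 = -1, the exponential series gives
e^(theta*B) = cos(theta) + sin(theta)*B (the GA analogue of Euler's formula).
theta = 27 degrees = 0.471239 rad
cos(27 deg) = 0.8910
sin(27 deg) = 0.4540
exp(theta*B) = 0.8910 + 0.4540*B


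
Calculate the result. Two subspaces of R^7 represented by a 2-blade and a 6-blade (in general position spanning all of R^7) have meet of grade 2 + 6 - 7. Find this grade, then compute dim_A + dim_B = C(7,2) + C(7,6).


Meet grade = grade(A) + grade(B) - n
= 2 + 6 - 7 = 1
C(7,2) = 21
C(7,6) = 7
dim_A + dim_B = 21 + 7 = 28


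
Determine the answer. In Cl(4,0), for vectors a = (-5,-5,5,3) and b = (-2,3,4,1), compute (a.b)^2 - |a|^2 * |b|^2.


a . b = (-5)*(-2) + (-5)*3 + 5*4 + 3*1
= 10 + (-15) + 20 + 3 = 18
|a|^2 = (-5)^2 + (-5)^2 + 5^2 + 3^2 = 84
|b|^2 = (-2)^2 + 3^2 + 4^2 + 1^2 = 30
(a.b)^2 = 18^2 = 324
|a|^2 * |b|^2 = 84 * 30 = 2520
Result = 324 - 2520 = -2196


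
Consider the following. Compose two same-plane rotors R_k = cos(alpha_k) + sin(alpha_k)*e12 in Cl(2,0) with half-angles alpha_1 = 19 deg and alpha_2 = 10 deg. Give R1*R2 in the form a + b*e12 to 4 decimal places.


Same-plane rotors commute and their half-angles add:
R1*R2 = cos(a1 + a2) + sin(a1 + a2)*e12.
a1 + a2 = 19 + 10 = 29 deg
cos(29 deg) = 0.8746
sin(29 deg) = 0.4848
R1*R2 = 0.8746 + 0.4848*e12


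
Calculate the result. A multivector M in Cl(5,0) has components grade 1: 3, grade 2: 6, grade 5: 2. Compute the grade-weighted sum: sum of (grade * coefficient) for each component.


Grade-weighted sum = sum of grade_k * coefficient_k
1*3 = 3
2*6 = 12
5*2 = 10
Total = 3 + 12 + 10 = 25


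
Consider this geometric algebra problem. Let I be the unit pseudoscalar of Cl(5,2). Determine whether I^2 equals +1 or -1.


The pseudoscalar I = e1...e_n (product of all n generators) of Cl(p,q) satisfies I^2 = (-1)^(q + n(n-1)/2).
p = 5, q = 2, n = p + q = 7
n(n-1)/2 = 7 * 6 / 2 = 21
Exponent = q + n(n-1)/2 = 2 + 21 = 23
I^2 = (-1)^23 = -1


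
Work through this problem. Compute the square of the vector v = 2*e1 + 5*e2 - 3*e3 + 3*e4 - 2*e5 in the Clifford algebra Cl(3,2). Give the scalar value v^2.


v^2 = sum of c_i^2 * e_i^2
Positive signature terms (e_i^2 = +1): 2^2 + 5^2 + (-3)^2 = 38
Negative signature terms (e_j^2 = -1): 3^2 + (-2)^2 = 13
v^2 = 38 - 13 = 25


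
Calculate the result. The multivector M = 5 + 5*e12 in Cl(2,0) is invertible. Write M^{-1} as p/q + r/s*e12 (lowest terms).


M = 5 + 5*e12, where e12^2 = -1.
Since M commutes with its reverse ~M = a - b*e12, M * ~M = a^2 - b^2*e12^2 = a^2 + b^2.
So M^{-1} = ~M / (a^2 + b^2) = (a - b*e12)/(a^2 + b^2).
a^2 + b^2 = 25 + 25 = 50
Scalar part = 5/50 = 1/10
Bivector coeff = -5/50 = -1/10
M^{-1} = 1/10 - 1/10*e12


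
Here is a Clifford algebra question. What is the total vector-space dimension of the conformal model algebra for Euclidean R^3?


The conformal model of R^3 uses Cl(4,1): the 3 Euclidean generators plus two extra orthogonal generators e+ (e+^2 = +1) and e- (e-^2 = -1), from which the null vectors e0, einf are built.
Number of generators m = 3 + 2 = 5.
dim Cl(p,q) = 2^m = 2^5 = 32


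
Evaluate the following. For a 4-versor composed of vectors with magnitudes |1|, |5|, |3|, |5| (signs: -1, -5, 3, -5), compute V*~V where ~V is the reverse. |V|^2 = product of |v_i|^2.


Each vector v_i has |v_i|^2 = s_i^2
Squared scales: (-1)^2 = 1, (-5)^2 = 25, 3^2 = 9, (-5)^2 = 25
|V|^2 = 1 * 25 * 9 * 25
= 5625


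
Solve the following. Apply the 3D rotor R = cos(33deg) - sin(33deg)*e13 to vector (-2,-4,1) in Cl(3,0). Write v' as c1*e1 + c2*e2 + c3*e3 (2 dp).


Rotor R = cos(33deg) - sin(33deg)*e13
Rotation angle theta = 2 * 33 = 66 degrees in the e13 plane (e1 -> e3).
The component perpendicular to the plane (e2) is invariant: v'_2 = v2 = -4.00
cos(66deg) = 0.4067, sin(66deg) = 0.9135
v'_1 = v1*cos(theta) - v3*sin(theta) = -2*0.4067 - 1*0.9135 = -1.73
v'_3 = v1*sin(theta) + v3*cos(theta) = -2*0.9135 + 1*0.4067 = -1.42
v' = -1.73*e1 - 4.00*e2 - 1.42*e3


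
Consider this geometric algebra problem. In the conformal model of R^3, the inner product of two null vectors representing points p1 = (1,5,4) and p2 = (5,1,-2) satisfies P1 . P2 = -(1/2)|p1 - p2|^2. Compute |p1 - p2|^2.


p1 - p2 = (-4, 4, 6)
|p1 - p2|^2 = (-4)^2 + 4^2 + 6^2
= 16 + 16 + 36
= 68


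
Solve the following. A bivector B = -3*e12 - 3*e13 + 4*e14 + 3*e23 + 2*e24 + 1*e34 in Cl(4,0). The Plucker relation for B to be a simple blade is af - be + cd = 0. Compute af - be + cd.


Plucker relation: af - be + cd
a*f = (-3)*1 = -3
b*e = (-3)*2 = -6
c*d = 4*3 = 12
af - be + cd = -3 - (-6) + 12
= 15


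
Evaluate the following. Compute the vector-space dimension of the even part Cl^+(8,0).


Even subalgebra dimension = 2^(n-1)
n = 8 + 0 = 8
2^(8 - 1) = 2^7 = 128
Verification: sum of C(8,k) for even k = 1 + 28 + 70 + 28 + 1 = 128
Result = 128


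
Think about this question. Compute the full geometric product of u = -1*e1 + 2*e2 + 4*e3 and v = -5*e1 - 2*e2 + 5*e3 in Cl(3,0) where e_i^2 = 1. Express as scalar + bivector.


In Cl(3,0): e_i^2 = 1, e_ie_j = -e_je_i for i != j.
Scalar part = u . v = (-1)*(-5) + 2*(-2) + 4*5
= 5 + (-4) + 20 = 21
e12 coeff = (-1)*(-2) - 2*(-5) = 2 - (-10) = 12
e13 coeff = (-1)*5 - 4*(-5) = -5 - (-20) = 15
e23 coeff = 2*5 - 4*(-2) = 10 - (-8) = 18
uv = 21 + 12*e12 + 15*e13 + 18*e23


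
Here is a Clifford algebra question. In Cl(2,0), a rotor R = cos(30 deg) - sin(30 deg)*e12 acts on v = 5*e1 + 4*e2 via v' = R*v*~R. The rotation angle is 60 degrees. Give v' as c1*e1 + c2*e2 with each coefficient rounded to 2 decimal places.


Rotor R = cos(30deg) - sin(30deg)*e12
Rotation angle theta = 2 * 30 = 60 degrees
v' = R*v*~R rotates v by theta.
cos(60deg) = 0.5000, sin(60deg) = 0.8660
v'_1 = 5*cos(60deg) - 4*sin(60deg)
= 5*0.5000 - 4*0.8660
= -0.96
v'_2 = 5*sin(60deg) + 4*cos(60deg)
= 5*0.8660 + 4*0.5000
= 6.33
v' = -0.96*e1 + 6.33*e2


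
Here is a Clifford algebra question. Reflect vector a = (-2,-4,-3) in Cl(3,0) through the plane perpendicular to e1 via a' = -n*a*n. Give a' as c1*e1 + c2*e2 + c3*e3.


Reflection formula: a' = -n*a*n, with n = e1 (unit vector, n^2 = 1).
For reflection through hyperplane perp to e1:
The component along e1 flips sign, others stay.
a = (-2, -4, -3)
a' = (2, -4, -3)
a' = 2*e1 - 4*e2 - 3*e3


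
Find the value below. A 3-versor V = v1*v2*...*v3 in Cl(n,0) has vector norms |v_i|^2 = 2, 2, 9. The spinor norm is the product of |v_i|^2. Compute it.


Spinor norm N(V) = |v1|^2 * |v2|^2 * ... * |v3|^2
= 2 * 2 * 9
Running product: 2, 4, 36
N(V) = 36


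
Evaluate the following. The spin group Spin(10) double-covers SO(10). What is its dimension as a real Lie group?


Spin(n) double-covers SO(n); both have Lie algebra so(n) of dimension n(n-1)/2.
n = 10
n(n-1) = 10 * 9 = 90
dim Spin(10) = 90/2 = 45


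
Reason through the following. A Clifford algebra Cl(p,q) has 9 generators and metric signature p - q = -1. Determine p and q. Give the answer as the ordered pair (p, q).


We need p + q = 9 and p - q = -1.
Adding: 2p = 9 + (-1) = 8, so p = 4.
Then q = 9 - 4 = 5.
(p, q) = (4, 5)


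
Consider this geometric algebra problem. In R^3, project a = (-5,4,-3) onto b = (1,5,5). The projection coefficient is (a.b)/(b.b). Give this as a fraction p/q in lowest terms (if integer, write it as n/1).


Projection coefficient = (a . b) / (b . b)
a . b = (-5)*1 + 4*5 + (-3)*5
= -5 + 20 + (-15) = 0
b . b = 1^2 + 5^2 + 5^2
= 1 + 25 + 25 = 51
Coefficient = 0/51
In lowest terms: 0/1


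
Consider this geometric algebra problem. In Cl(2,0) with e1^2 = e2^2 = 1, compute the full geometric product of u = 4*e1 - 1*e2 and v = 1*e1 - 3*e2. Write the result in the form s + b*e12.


Expand: (4*e1 - 1*e2)(1*e1 - 3*e2)
= 4*1*e1e1 + 4*(-3)*e1e2 + (-1)*1*e2e1 + (-1)*(-3)*e2e2
Using e1^2 = e2^2 = 1, e2e1 = -e1e2:
Scalar part s = 4*1 + (-1)*(-3) = 4 + 3 = 7
Bivector part b = 4*(-3) - (-1)*1 = -12 - (-1) = -11
uv = 7 - 11*e12
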